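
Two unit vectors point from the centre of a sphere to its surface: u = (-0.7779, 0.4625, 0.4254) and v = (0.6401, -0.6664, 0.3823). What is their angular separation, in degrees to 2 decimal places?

u·v = -0.6435; |u| = 1.0000, |v| = 1.0000.
cos θ = (u·v)/(|u||v|) = -0.6435, so θ = 130.06°.

130.06°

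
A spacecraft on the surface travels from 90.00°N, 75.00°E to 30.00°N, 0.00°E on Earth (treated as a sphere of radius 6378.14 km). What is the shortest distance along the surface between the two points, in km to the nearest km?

6679 km

In radians: φ₁ = 1.5708, φ₂ = 0.5236, Δλ = -75.000° = -1.3090 rad.
Haversine: a = sin²(Δφ/2) + cos φ₁ cos φ₂ sin²(Δλ/2) = 0.2500 + (0.0000)(0.8660)(0.3706) = 0.25000.
Central angle c = 2·arcsin(√a) = 1.04720 rad.
Distance = R·c = 6378.14 × 1.0472 ≈ 6679 km.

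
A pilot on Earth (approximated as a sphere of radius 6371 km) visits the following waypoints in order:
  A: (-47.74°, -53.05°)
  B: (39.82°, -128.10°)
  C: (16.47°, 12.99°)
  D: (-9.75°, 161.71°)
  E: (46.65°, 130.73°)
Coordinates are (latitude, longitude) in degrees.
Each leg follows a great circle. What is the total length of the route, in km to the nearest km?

Leg A→B: central angle 1.9185 rad, distance 12222.5 km.
Leg B→C: central angle 1.9731 rad, distance 12570.9 km.
Leg C→D: central angle 2.5978 rad, distance 16550.5 km.
Leg D→E: central angle 1.0963 rad, distance 6984.6 km.
Total: 12222.5 + 12570.9 + 16550.5 + 6984.6 ≈ 48328 km.

48328 km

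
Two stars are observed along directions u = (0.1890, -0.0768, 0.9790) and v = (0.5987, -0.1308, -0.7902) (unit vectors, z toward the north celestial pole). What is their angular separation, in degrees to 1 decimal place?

130.6°

u·v = -0.6504; |u| = 1.0000, |v| = 1.0000.
cos θ = (u·v)/(|u||v|) = -0.6504, so θ = 130.6°.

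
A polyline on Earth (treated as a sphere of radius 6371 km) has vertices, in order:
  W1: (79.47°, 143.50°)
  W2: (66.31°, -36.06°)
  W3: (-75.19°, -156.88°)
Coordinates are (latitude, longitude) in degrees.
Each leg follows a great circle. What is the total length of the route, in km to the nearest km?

Leg W1→W2: central angle 0.5972 rad, distance 3805.1 km.
Leg W2→W3: central angle 2.7874 rad, distance 17758.6 km.
Total: 3805.1 + 17758.6 ≈ 21564 km.

21564 km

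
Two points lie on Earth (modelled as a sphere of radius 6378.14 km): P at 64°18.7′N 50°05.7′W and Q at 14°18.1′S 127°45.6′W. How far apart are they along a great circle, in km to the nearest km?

With latitudes φ₁ = 64.312°, φ₂ = -14.302° and longitude difference Δλ = -77.665°:
cos c = sin φ₁ sin φ₂ + cos φ₁ cos φ₂ cos Δλ = (0.9012)(-0.2470) + (0.4335)(0.9690)(0.2136) = -0.13288,
so c = arccos(-0.13288) = 1.70407 rad.
Distance = R·c = 6378.14 × 1.7041 ≈ 10869 km.

10869 km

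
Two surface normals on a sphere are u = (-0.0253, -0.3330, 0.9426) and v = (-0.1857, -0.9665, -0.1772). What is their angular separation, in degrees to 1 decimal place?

80.8°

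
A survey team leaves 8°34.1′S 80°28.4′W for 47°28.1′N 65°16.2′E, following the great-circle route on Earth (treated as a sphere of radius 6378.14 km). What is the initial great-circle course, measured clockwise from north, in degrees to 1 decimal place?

30.5°

Δλ = 145.743° = 2.5437 rad.
y = sin Δλ · cos φ₂ = (0.5629)(0.6760) = 0.3805
x = cos φ₁ sin φ₂ − sin φ₁ cos φ₂ cos Δλ = (0.9888)(0.7369) − (-0.1490)(0.6760)(-0.8265) = 0.6454
θ = atan2(y, x) = 30.52°, so the bearing is 30.5°.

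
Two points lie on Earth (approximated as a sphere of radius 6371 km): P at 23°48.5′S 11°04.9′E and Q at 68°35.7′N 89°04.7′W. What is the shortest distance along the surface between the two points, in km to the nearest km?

12873 km

In radians: φ₁ = -0.4155, φ₂ = 1.1972, Δλ = -100.160° = -1.7481 rad.
Haversine: a = sin²(Δφ/2) + cos φ₁ cos φ₂ sin²(Δλ/2) = 0.5210 + (0.9149)(0.3650)(0.5882) = 0.71737.
Central angle c = 2·arcsin(√a) = 2.02054 rad.
Distance = R·c = 6371 × 2.0205 ≈ 12873 km.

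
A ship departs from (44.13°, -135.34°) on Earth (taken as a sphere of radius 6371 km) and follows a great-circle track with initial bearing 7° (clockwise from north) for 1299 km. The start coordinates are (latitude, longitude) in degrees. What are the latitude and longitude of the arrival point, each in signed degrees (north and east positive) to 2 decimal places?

Angular distance δ = d/R = 1299/6371 = 0.20389 rad; initial bearing θ = 0.1222 rad.
sin φ₂ = sin φ₁ cos δ + cos φ₁ sin δ cos θ = (0.6963)(0.9793) + (0.7178)(0.2025)(0.9925) = 0.8261, so φ₂ = 55.70°.
Δλ = atan2(sin θ sin δ cos φ₁, cos δ − sin φ₁ sin φ₂) = atan2(0.0177, 0.4041) = 2.510°.
λ₂ = -135.340° + 2.510° = -132.83°.

55.70°, -132.83°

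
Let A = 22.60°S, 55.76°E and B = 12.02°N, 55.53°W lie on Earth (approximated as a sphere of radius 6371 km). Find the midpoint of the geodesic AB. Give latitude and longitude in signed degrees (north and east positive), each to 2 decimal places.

The central angle between A and B is δ = 1.9909 rad.
With f = 0.5, the slerp weights are sin((1−f)δ)/sin δ = 0.9189 and sin(fδ)/sin δ = 0.9189.
Weighted sum of the unit vectors: (0.9189)·(0.5195,0.7632,-0.3843) + (0.9189)·(0.5536,-0.8063,0.2083) = (0.9860, -0.0396, -0.1618).
Converting back: φ = atan2(z, √(x²+y²)) = -9.31°, λ = atan2(y, x) = -2.30°.

-9.31°, -2.30°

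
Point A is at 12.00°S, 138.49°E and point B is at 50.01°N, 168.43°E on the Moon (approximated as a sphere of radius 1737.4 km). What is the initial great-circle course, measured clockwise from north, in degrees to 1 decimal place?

20.3°

Δλ = 29.940° = 0.5226 rad.
y = sin Δλ · cos φ₂ = (0.4991)(0.6427) = 0.3207
x = cos φ₁ sin φ₂ − sin φ₁ cos φ₂ cos Δλ = (0.9781)(0.7662) − (-0.2079)(0.6427)(0.8665) = 0.8652
θ = atan2(y, x) = 20.34°, so the bearing is 20.3°.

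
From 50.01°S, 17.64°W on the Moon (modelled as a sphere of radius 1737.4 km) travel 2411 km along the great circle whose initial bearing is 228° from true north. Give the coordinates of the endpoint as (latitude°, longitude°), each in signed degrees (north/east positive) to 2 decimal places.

Angular distance δ = d/R = 2411/1737.4 = 1.38771 rad; initial bearing θ = 3.9794 rad.
sin φ₂ = sin φ₁ cos δ + cos φ₁ sin δ cos θ = (-0.7662)(0.1821) + (0.6427)(0.9833)(-0.6691) = -0.5623, so φ₂ = -34.22°.
Δλ = atan2(sin θ sin δ cos φ₁, cos δ − sin φ₁ sin φ₂) = atan2(-0.4696, -0.2488) = -117.911°.
λ₂ = -17.640° − 117.911° = -135.55°.

-34.22°, -135.55°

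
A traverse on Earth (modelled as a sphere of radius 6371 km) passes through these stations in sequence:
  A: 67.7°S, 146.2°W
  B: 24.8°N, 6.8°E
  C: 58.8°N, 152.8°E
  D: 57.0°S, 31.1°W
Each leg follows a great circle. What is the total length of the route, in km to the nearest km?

Leg A→B: central angle 2.3392 rad, distance 14903.1 km.
Leg B→C: central angle 1.6019 rad, distance 10205.5 km.
Leg C→D: central angle 3.0937 rad, distance 19709.9 km.
Total: 14903.1 + 10205.5 + 19709.9 ≈ 44819 km.

44819 km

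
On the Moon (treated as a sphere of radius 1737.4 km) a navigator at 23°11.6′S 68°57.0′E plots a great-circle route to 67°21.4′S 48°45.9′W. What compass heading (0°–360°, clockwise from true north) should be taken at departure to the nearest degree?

200°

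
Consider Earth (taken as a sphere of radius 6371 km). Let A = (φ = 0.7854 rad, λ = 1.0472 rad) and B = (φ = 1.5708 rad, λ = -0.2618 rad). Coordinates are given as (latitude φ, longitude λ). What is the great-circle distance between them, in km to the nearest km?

5004 km

Let φ₁ = 0.7854 rad, φ₂ = 1.5708 rad, and Δλ = -1.3090 rad.
Haversine: a = sin²(Δφ/2) + cos φ₁ cos φ₂ sin²(Δλ/2) = 0.1464 + (0.7071)(-0.0000)(0.3706) = 0.14645.
Central angle c = 2·arcsin(√a) = 0.78540 rad.
Distance = R·c = 6371 × 0.7854 ≈ 5004 km.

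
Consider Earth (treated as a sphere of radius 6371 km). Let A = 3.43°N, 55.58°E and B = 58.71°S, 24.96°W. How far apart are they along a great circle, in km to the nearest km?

In radians: φ₁ = 0.0599, φ₂ = -1.0247, Δλ = -80.540° = -1.4057 rad.
Haversine: a = sin²(Δφ/2) + cos φ₁ cos φ₂ sin²(Δλ/2) = 0.2663 + (0.9982)(0.5194)(0.4178) = 0.48296.
Central angle c = 2·arcsin(√a) = 1.53671 rad.
Distance = R·c = 6371 × 1.5367 ≈ 9790 km.

9790 km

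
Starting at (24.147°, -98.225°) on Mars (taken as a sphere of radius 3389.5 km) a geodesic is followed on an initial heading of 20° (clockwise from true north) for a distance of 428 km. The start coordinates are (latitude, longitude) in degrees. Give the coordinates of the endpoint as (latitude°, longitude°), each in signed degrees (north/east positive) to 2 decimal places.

Angular distance δ = d/R = 428/3389.5 = 0.12627 rad; initial bearing θ = 0.3491 rad.
sin φ₂ = sin φ₁ cos δ + cos φ₁ sin δ cos θ = (0.4091)(0.9920) + (0.9125)(0.1259)(0.9397) = 0.5138, so φ₂ = 30.92°.
Δλ = atan2(sin θ sin δ cos φ₁, cos δ − sin φ₁ sin φ₂) = atan2(0.0393, 0.7818) = 2.878°.
λ₂ = -98.225° + 2.878° = -95.35°.

30.92°, -95.35°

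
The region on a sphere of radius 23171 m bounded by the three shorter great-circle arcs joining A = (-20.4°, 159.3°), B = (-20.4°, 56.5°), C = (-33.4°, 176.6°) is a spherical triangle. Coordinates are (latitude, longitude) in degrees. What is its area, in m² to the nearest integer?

201808892 m²

Side lengths (central angles): a = 1.7727, b = 0.3512, c = 1.6440 rad; semiperimeter s = 1.8839.
By l'Huilier's theorem, tan(E/4) = √[tan(s/2) tan((s−a)/2) tan((s−b)/2) tan((s−c)/2)], giving spherical excess E = 0.3759 rad.
Area = E·R² = 0.3759 × (23171)² ≈ 201808892 m².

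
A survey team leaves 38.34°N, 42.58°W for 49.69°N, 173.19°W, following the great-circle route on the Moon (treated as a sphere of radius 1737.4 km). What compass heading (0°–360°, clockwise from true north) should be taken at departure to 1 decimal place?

With φ₁ = 0.6692, φ₂ = 0.8673, Δλ = -2.2796 rad, the forward-azimuth formula gives
θ = atan2( sin Δλ cos φ₂ , cos φ₁ sin φ₂ − sin φ₁ cos φ₂ cos Δλ ) = atan2(-0.4911, 0.8593) = -29.75°.
Adding 360° brings this into [0°, 360°): 330.3°.

330.3°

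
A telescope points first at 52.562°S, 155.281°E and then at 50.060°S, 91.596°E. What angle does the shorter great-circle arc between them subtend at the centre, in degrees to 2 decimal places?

38.58°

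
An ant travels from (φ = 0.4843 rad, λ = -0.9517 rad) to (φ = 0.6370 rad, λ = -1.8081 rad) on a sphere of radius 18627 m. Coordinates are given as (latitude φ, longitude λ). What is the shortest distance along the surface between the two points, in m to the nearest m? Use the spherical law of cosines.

Let φ₁ = 0.4843 rad, φ₂ = 0.6370 rad, and Δλ = -0.8564 rad.
cos c = sin φ₁ sin φ₂ + cos φ₁ cos φ₂ cos Δλ = (0.4656)(0.5948) + (0.8850)(0.8039)(0.6552) = 0.74303,
so c = arccos(0.74303) = 0.73321 rad.
Distance = R·c = 18627 × 0.7332 ≈ 13657 m.

13657 m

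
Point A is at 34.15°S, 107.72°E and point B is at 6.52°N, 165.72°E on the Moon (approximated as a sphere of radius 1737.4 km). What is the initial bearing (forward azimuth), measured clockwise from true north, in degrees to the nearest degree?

With φ₁ = -0.5960, φ₂ = 0.1138, Δλ = 1.0123 rad, the forward-azimuth formula gives
θ = atan2( sin Δλ cos φ₂ , cos φ₁ sin φ₂ − sin φ₁ cos φ₂ cos Δλ ) = atan2(0.8426, 0.3895) = 65.19°.
So the initial bearing is 65°.

65°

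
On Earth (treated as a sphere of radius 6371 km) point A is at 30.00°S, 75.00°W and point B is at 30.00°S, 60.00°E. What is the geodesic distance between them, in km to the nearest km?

11818 km

With latitudes φ₁ = -30.000°, φ₂ = -30.000° and longitude difference Δλ = 135.000°:
Haversine: a = sin²(Δφ/2) + cos φ₁ cos φ₂ sin²(Δλ/2) = 0.0000 + (0.8660)(0.8660)(0.8536) = 0.64017.
Central angle c = 2·arcsin(√a) = 1.85493 rad.
Distance = R·c = 6371 × 1.8549 ≈ 11818 km.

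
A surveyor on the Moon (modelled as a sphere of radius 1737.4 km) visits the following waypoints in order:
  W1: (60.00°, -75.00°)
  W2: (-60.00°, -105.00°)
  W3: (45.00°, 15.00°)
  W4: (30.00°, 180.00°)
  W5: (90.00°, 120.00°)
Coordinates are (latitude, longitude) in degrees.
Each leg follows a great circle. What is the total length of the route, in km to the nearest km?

Leg W1→W2: central angle 2.1335 rad, distance 3706.8 km.
Leg W2→W3: central angle 2.4802 rad, distance 4309.1 km.
Leg W3→W4: central angle 1.8111 rad, distance 3146.5 km.
Leg W4→W5: central angle 1.0472 rad, distance 1819.4 km.
Total: 3706.8 + 4309.1 + 3146.5 + 1819.4 ≈ 12982 km.

12982 km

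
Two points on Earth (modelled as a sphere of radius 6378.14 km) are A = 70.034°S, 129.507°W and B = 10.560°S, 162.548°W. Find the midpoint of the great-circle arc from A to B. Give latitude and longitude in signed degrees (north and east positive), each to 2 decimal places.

Central angle δ = 1.0999 rad. Interpolating on the sphere with fraction f = 0.5:
P = [sin((1−f)δ)·A + sin(fδ)·B] / sin δ = 0.5865·A + 0.5865·B in Cartesian coordinates,
giving P = (-0.6774, -0.3274, -0.6587), i.e. latitude -41.20°, longitude -154.20°.

-41.20°, -154.20°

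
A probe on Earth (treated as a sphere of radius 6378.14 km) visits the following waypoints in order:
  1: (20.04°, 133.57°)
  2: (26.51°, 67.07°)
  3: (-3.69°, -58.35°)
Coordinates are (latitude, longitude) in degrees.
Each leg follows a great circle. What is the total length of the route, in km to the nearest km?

Leg 1→2: central angle 1.0608 rad, distance 6765.9 km.
Leg 2→3: central angle 2.1487 rad, distance 13704.8 km.
Total: 6765.9 + 13704.8 ≈ 20471 km.

20471 km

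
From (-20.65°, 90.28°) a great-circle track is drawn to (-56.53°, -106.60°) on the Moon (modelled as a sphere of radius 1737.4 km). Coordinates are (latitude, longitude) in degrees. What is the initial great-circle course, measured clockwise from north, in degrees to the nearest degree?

Δλ = 163.120° = 2.8470 rad.
y = sin Δλ · cos φ₂ = (0.2904)(0.5515) = 0.1601
x = cos φ₁ sin φ₂ − sin φ₁ cos φ₂ cos Δλ = (0.9358)(-0.8342) − (-0.3527)(0.5515)(-0.9569) = -0.9667
θ = atan2(y, x) = 170.59°, so the bearing is 171°.

171°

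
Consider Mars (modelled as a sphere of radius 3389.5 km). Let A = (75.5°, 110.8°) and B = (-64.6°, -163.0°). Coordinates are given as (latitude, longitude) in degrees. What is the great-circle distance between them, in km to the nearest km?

With latitudes φ₁ = 75.500°, φ₂ = -64.600° and longitude difference Δλ = 86.200°:
cos c = sin φ₁ sin φ₂ + cos φ₁ cos φ₂ cos Δλ = (0.9681)(-0.9033) + (0.2504)(0.4289)(0.0663) = -0.86744,
so c = arccos(-0.86744) = 2.62084 rad.
Distance = R·c = 3389.5 × 2.6208 ≈ 8883 km.

8883 km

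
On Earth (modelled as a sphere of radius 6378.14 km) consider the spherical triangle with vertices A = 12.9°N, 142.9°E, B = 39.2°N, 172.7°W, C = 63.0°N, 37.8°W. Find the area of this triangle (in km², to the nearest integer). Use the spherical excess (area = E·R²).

23607687 km²

Side lengths (central angles): a = 1.2505, b = 1.8169, c = 0.8219 rad; semiperimeter s = 1.9447.
By l'Huilier's theorem, tan(E/4) = √[tan(s/2) tan((s−a)/2) tan((s−b)/2) tan((s−c)/2)], giving spherical excess E = 0.5803 rad.
Area = E·R² = 0.5803 × (6378.14)² ≈ 23607687 km².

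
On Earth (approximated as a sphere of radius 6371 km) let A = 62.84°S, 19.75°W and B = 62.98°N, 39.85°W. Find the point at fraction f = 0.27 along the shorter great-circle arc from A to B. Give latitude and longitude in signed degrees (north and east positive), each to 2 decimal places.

Central angle δ = 2.2116 rad. Interpolating on the sphere with fraction f = 0.27:
P = [sin((1−f)δ)·A + sin(fδ)·B] / sin δ = 1.2463·A + 0.7015·B in Cartesian coordinates,
giving P = (0.7801, -0.3964, -0.4840), i.e. latitude -28.95°, longitude -26.94°.

-28.95°, -26.94°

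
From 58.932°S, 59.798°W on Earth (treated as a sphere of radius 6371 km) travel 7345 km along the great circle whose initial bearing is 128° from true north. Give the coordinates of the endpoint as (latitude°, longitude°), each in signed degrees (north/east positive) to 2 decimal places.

Angular distance δ = d/R = 7345/6371 = 1.15288 rad; initial bearing θ = 2.2340 rad.
sin φ₂ = sin φ₁ cos δ + cos φ₁ sin δ cos θ = (-0.8566)(0.4059) + (0.5161)(0.9139)(-0.6157) = -0.6380, so φ₂ = -39.64°.
Δλ = atan2(sin θ sin δ cos φ₁, cos δ − sin φ₁ sin φ₂) = atan2(0.3717, -0.1406) = 110.726°.
λ₂ = -59.798° + 110.726° = 50.93°.

-39.64°, 50.93°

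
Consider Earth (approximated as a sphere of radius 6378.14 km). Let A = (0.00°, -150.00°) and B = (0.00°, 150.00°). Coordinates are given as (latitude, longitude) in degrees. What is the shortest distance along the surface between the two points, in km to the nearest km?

6679 km

With latitudes φ₁ = 0.000°, φ₂ = 0.000° and longitude difference Δλ = -60.000°:
cos c = sin φ₁ sin φ₂ + cos φ₁ cos φ₂ cos Δλ = (0.0000)(0.0000) + (1.0000)(1.0000)(0.5000) = 0.50000,
so c = arccos(0.50000) = 1.04720 rad.
Distance = R·c = 6378.14 × 1.0472 ≈ 6679 km.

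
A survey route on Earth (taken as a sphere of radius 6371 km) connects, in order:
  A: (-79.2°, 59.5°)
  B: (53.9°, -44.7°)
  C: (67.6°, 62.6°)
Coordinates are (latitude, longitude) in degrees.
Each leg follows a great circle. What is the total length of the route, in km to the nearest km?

21382 km

Leg A→B: central angle 2.5335 rad, distance 16141.2 km.
Leg B→C: central angle 0.8227 rad, distance 5241.3 km.
Total: 16141.2 + 5241.3 ≈ 21382 km.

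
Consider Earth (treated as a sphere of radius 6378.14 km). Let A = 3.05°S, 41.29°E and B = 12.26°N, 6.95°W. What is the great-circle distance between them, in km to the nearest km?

In radians: φ₁ = -0.0532, φ₂ = 0.2140, Δλ = -48.240° = -0.8419 rad.
cos c = sin φ₁ sin φ₂ + cos φ₁ cos φ₂ cos Δλ = (-0.0532)(0.2123) + (0.9986)(0.9772)(0.6660) = 0.63860,
so c = arccos(0.63860) = 0.87812 rad.
Distance = R·c = 6378.14 × 0.8781 ≈ 5601 km.

5601 km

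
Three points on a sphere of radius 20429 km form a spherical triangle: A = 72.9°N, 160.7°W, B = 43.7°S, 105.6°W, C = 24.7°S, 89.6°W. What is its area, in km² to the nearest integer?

210112116 km²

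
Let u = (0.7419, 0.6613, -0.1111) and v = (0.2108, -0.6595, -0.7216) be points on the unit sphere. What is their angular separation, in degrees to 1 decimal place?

u·v = -0.1996; |u| = 1.0000, |v| = 1.0000.
cos θ = (u·v)/(|u||v|) = -0.1995, so θ = 101.5°.

101.5°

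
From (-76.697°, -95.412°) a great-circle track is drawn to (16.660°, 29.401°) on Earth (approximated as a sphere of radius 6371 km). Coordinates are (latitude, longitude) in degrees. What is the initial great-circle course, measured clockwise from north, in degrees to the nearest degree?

121°

Δλ = 124.813° = 2.1784 rad.
y = sin Δλ · cos φ₂ = (0.8210)(0.9580) = 0.7866
x = cos φ₁ sin φ₂ − sin φ₁ cos φ₂ cos Δλ = (0.2301)(0.2867) − (-0.9732)(0.9580)(-0.5709) = -0.4663
θ = atan2(y, x) = 120.66°, so the bearing is 121°.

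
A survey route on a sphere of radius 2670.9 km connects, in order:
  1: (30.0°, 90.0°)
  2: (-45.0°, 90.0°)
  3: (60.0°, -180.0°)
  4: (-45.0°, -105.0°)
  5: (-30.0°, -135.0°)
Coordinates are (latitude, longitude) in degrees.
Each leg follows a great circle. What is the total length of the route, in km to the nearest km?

Leg 1→2: central angle 1.3090 rad, distance 3496.2 km.
Leg 2→3: central angle 2.2299 rad, distance 5955.7 km.
Leg 3→4: central angle 2.1187 rad, distance 5658.7 km.
Leg 4→5: central angle 0.4867 rad, distance 1299.9 km.
Total: 3496.2 + 5955.7 + 5658.7 + 1299.9 ≈ 16411 km.

16411 km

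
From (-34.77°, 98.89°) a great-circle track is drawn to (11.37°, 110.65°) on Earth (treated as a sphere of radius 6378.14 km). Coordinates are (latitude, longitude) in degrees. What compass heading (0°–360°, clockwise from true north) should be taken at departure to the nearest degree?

16°

With φ₁ = -0.6069, φ₂ = 0.1984, Δλ = 0.2053 rad, the forward-azimuth formula gives
θ = atan2( sin Δλ cos φ₂ , cos φ₁ sin φ₂ − sin φ₁ cos φ₂ cos Δλ ) = atan2(0.1998, 0.7093) = 15.73°.
So the initial bearing is 16°.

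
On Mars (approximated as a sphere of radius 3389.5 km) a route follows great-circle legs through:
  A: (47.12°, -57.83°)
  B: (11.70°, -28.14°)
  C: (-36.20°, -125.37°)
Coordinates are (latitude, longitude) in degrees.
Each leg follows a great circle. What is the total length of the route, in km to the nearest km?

Leg A→B: central angle 0.7562 rad, distance 2563.1 km.
Leg B→C: central angle 1.7918 rad, distance 6073.3 km.
Total: 2563.1 + 6073.3 ≈ 8636 km.

8636 km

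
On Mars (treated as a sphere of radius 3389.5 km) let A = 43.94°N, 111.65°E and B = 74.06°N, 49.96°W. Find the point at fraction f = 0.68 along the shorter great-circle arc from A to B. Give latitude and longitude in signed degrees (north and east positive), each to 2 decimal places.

84.14°, 71.56°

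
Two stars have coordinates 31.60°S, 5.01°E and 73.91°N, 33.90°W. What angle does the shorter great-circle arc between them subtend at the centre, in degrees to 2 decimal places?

In radians: φ₁ = -0.5515, φ₂ = 1.2900, Δλ = -38.910° = -0.6791 rad.
Haversine: a = sin²(Δφ/2) + cos φ₁ cos φ₂ sin²(Δλ/2) = 0.6337 + (0.8517)(0.2771)(0.1109) = 0.65989.
Central angle c = 2·arcsin(√a) = 1.89629 rad.
So the angular separation is 108.65°.

108.65°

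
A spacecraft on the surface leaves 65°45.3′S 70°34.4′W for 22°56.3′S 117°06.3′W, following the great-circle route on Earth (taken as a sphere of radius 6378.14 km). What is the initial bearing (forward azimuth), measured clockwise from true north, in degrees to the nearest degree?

302°

Δλ = -46.532° = -0.8121 rad.
y = sin Δλ · cos φ₂ = (-0.7258)(0.9209) = -0.6684
x = cos φ₁ sin φ₂ − sin φ₁ cos φ₂ cos Δλ = (0.4106)(-0.3897) − (-0.9118)(0.9209)(0.6880) = 0.4176
θ = atan2(y, x) = -58.00°; adding 360° gives 302°.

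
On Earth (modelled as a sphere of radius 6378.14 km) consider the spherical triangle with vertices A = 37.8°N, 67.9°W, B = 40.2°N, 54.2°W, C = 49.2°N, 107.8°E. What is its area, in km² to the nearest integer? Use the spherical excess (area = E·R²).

7414363 km²

Side lengths (central angles): a = 1.5568, b = 1.6217, c = 0.1903 rad; semiperimeter s = 1.6844.
By l'Huilier's theorem, tan(E/4) = √[tan(s/2) tan((s−a)/2) tan((s−b)/2) tan((s−c)/2)], giving spherical excess E = 0.1823 rad.
Area = E·R² = 0.1823 × (6378.14)² ≈ 7414363 km².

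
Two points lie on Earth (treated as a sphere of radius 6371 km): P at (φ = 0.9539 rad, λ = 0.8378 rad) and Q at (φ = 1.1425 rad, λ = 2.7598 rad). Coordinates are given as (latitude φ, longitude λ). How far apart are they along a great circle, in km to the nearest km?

5421 km

With latitudes φ₁ = 54.654°, φ₂ = 65.460° and longitude difference Δλ = 110.122°:
cos c = sin φ₁ sin φ₂ + cos φ₁ cos φ₂ cos Δλ = (0.8157)(0.9097) + (0.5785)(0.4153)(-0.3440) = 0.65934,
so c = arccos(0.65934) = 0.85085 rad.
Distance = R·c = 6371 × 0.8509 ≈ 5421 km.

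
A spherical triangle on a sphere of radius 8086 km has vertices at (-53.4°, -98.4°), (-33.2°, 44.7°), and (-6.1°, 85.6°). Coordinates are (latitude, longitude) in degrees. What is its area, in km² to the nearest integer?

Side lengths (central angles): a = 0.8133, b = 2.1014, c = 1.5302 rad; semiperimeter s = 2.2225.
By l'Huilier's theorem, tan(E/4) = √[tan(s/2) tan((s−a)/2) tan((s−b)/2) tan((s−c)/2)], giving spherical excess E = 0.7655 rad.
Area = E·R² = 0.7655 × (8086)² ≈ 50050308 km².

50050308 km²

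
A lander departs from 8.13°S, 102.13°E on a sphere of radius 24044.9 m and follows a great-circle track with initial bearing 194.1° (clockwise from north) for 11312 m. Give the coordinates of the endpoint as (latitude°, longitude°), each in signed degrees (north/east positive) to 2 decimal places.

-34.14°, 94.46°

Angular distance δ = d/R = 11312/24044.9 = 0.47045 rad; initial bearing θ = 3.3877 rad.
sin φ₂ = sin φ₁ cos δ + cos φ₁ sin δ cos θ = (-0.1414)(0.8914) + (0.9899)(0.4533)(-0.9699) = -0.5613, so φ₂ = -34.14°.
Δλ = atan2(sin θ sin δ cos φ₁, cos δ − sin φ₁ sin φ₂) = atan2(-0.1093, 0.8120) = -7.668°.
λ₂ = 102.130° − 7.668° = 94.46°.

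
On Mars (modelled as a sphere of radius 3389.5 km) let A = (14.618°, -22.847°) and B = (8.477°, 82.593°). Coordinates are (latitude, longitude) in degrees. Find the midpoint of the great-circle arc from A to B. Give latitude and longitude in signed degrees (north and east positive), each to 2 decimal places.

18.64°, 30.70°

The central angle between A and B is δ = 1.7901 rad.
With f = 0.5, the slerp weights are sin((1−f)δ)/sin δ = 0.7994 and sin(fδ)/sin δ = 0.7994.
Weighted sum of the unit vectors: (0.7994)·(0.8917,-0.3757,0.2524) + (0.7994)·(0.1275,0.9808,0.1474) = (0.8148, 0.4837, 0.3196).
Converting back: φ = atan2(z, √(x²+y²)) = 18.64°, λ = atan2(y, x) = 30.70°.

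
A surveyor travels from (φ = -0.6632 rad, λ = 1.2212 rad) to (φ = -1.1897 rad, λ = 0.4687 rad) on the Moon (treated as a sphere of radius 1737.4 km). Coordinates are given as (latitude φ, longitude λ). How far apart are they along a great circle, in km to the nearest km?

Let φ₁ = -0.6632 rad, φ₂ = -1.1897 rad, and Δλ = -0.7525 rad.
Haversine: a = sin²(Δφ/2) + cos φ₁ cos φ₂ sin²(Δλ/2) = 0.0677 + (0.7880)(0.3719)(0.1350) = 0.10729.
Central angle c = 2·arcsin(√a) = 0.66741 rad.
Distance = R·c = 1737.4 × 0.6674 ≈ 1160 km.

1160 km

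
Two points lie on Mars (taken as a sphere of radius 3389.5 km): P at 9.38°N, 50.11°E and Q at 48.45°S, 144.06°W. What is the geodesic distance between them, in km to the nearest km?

8232 km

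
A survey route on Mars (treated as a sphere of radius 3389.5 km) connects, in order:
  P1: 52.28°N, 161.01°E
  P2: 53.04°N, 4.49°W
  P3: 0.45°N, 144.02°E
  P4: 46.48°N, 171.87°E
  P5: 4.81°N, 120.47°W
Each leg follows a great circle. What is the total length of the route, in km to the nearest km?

Leg P1→P2: central angle 1.2912 rad, distance 4376.7 km.
Leg P2→P3: central angle 2.1018 rad, distance 7124.1 km.
Leg P3→P4: central angle 0.9090 rad, distance 3081.1 km.
Leg P4→P5: central angle 1.2434 rad, distance 4214.3 km.
Total: 4376.7 + 7124.1 + 3081.1 + 4214.3 ≈ 18796 km.

18796 km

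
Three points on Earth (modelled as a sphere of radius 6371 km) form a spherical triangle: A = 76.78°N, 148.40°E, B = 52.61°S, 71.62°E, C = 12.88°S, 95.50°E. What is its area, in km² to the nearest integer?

Side lengths (central angles): a = 0.7693, b = 1.6534, c = 2.4064 rad; semiperimeter s = 2.4146.
By l'Huilier's theorem, tan(E/4) = √[tan(s/2) tan((s−a)/2) tan((s−b)/2) tan((s−c)/2)], giving spherical excess E = 0.2715 rad.
Area = E·R² = 0.2715 × (6371)² ≈ 11021436 km².

11021436 km²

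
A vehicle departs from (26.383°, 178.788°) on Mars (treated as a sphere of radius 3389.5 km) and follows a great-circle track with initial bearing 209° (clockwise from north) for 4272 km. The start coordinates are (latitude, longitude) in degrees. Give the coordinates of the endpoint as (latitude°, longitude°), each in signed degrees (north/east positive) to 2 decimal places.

-37.61°, 143.14°

Angular distance δ = d/R = 4272/3389.5 = 1.26036 rad; initial bearing θ = 3.6477 rad.
sin φ₂ = sin φ₁ cos δ + cos φ₁ sin δ cos θ = (0.4444)(0.3055) + (0.8958)(0.9522)(-0.8746) = -0.6103, so φ₂ = -37.61°.
Δλ = atan2(sin θ sin δ cos φ₁, cos δ − sin φ₁ sin φ₂) = atan2(-0.4136, 0.5767) = -35.645°.
λ₂ = 178.788° − 35.645° = 143.14°.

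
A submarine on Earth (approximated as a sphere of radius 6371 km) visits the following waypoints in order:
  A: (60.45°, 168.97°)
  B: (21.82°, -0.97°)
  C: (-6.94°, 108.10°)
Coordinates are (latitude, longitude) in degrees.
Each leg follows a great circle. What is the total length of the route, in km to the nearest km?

Leg A→B: central angle 1.6986 rad, distance 10821.8 km.
Leg B→C: central angle 1.9241 rad, distance 12258.5 km.
Total: 10821.8 + 12258.5 ≈ 23080 km.

23080 km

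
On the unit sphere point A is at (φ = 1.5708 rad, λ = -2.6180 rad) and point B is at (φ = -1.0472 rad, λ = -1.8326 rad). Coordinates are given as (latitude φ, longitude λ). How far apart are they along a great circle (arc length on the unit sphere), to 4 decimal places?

With latitudes φ₁ = 90.000°, φ₂ = -60.000° and longitude difference Δλ = 45.000°:
cos c = sin φ₁ sin φ₂ + cos φ₁ cos φ₂ cos Δλ = (1.0000)(-0.8660) + (-0.0000)(0.5000)(0.7071) = -0.86603,
so c = arccos(-0.86603) = 2.61800 rad.
On the unit sphere the arc length equals the central angle: 2.6180.

2.6180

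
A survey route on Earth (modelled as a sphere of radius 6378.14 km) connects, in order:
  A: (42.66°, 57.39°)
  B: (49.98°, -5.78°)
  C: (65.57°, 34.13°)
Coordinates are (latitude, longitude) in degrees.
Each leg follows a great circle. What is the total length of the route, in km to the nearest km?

7635 km

Leg A→B: central angle 0.7490 rad, distance 4777.0 km.
Leg B→C: central angle 0.4481 rad, distance 2858.3 km.
Total: 4777.0 + 2858.3 ≈ 7635 km.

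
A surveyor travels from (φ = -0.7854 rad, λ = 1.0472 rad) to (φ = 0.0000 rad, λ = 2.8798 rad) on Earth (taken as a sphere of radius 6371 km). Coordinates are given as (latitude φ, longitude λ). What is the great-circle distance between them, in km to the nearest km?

11180 km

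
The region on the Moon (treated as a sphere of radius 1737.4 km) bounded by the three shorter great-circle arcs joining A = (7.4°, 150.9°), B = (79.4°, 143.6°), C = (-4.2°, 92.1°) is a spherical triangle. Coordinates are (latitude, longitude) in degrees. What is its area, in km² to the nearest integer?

2501235 km²

Side lengths (central angles): a = 1.5286, b = 1.0438, c = 1.2582 rad; semiperimeter s = 1.9153.
By l'Huilier's theorem, tan(E/4) = √[tan(s/2) tan((s−a)/2) tan((s−b)/2) tan((s−c)/2)], giving spherical excess E = 0.8286 rad.
Area = E·R² = 0.8286 × (1737.4)² ≈ 2501235 km².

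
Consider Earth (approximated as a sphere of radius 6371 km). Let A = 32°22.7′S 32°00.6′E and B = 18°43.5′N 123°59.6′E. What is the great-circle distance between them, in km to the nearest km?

In radians: φ₁ = -0.5651, φ₂ = 0.3268, Δλ = 91.983° = 1.6054 rad.
Haversine: a = sin²(Δφ/2) + cos φ₁ cos φ₂ sin²(Δλ/2) = 0.1860 + (0.8445)(0.9471)(0.5173) = 0.59980.
Central angle c = 2·arcsin(√a) = 1.77174 rad.
Distance = R·c = 6371 × 1.7717 ≈ 11288 km.

11288 km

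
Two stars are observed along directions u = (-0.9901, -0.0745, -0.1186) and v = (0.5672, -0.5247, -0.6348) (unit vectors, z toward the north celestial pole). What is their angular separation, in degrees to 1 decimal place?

u·v = -0.4472; |u| = 1.0000, |v| = 1.0000.
cos θ = (u·v)/(|u||v|) = -0.4472, so θ = 116.6°.

116.6°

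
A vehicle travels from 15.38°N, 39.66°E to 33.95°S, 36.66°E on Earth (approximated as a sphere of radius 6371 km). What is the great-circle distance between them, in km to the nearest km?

5494 km

With latitudes φ₁ = 15.380°, φ₂ = -33.950° and longitude difference Δλ = -3.000°:
Haversine: a = sin²(Δφ/2) + cos φ₁ cos φ₂ sin²(Δλ/2) = 0.1741 + (0.9642)(0.8295)(0.0007) = 0.17470.
Central angle c = 2·arcsin(√a) = 0.86242 rad.
Distance = R·c = 6371 × 0.8624 ≈ 5494 km.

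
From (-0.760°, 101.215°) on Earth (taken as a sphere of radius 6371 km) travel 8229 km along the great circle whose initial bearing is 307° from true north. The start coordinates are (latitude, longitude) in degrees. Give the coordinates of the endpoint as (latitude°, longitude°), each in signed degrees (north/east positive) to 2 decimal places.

35.09°, 31.46°

Angular distance δ = d/R = 8229/6371 = 1.29163 rad; initial bearing θ = 5.3582 rad.
sin φ₂ = sin φ₁ cos δ + cos φ₁ sin δ cos θ = (-0.0133)(0.2756) + (0.9999)(0.9613)(0.6018) = 0.5748, so φ₂ = 35.09°.
Δλ = atan2(sin θ sin δ cos φ₁, cos δ − sin φ₁ sin φ₂) = atan2(-0.7677, 0.2832) = -69.752°.
λ₂ = 101.215° − 69.752° = 31.46°.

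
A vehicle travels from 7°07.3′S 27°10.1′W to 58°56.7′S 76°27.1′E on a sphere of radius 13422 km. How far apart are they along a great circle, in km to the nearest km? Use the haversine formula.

21276 km

With latitudes φ₁ = -7.122°, φ₂ = -58.945° and longitude difference Δλ = 103.620°:
Haversine: a = sin²(Δφ/2) + cos φ₁ cos φ₂ sin²(Δλ/2) = 0.1910 + (0.9923)(0.5159)(0.6177) = 0.50717.
Central angle c = 2·arcsin(√a) = 1.58513 rad.
Distance = R·c = 13422 × 1.5851 ≈ 21276 km.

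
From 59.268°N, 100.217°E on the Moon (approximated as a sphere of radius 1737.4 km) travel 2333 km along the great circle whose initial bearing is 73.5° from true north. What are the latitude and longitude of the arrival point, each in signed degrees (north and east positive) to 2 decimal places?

19.61°, -162.32°

Angular distance δ = d/R = 2333/1737.4 = 1.34281 rad; initial bearing θ = 1.2828 rad.
sin φ₂ = sin φ₁ cos δ + cos φ₁ sin δ cos θ = (0.8596)(0.2260) + (0.5110)(0.9741)(0.2840) = 0.3357, so φ₂ = 19.61°.
Δλ = atan2(sin θ sin δ cos φ₁, cos δ − sin φ₁ sin φ₂) = atan2(0.4773, -0.0625) = 97.461°.
λ₂ = 100.217° + 97.461° = 197.68° → -162.32° after wrapping to (−180°, 180°].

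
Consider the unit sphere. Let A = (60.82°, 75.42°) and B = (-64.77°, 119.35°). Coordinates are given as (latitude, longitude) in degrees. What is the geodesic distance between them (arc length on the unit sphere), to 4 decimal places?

With latitudes φ₁ = 60.820°, φ₂ = -64.770° and longitude difference Δλ = 43.930°:
cos c = sin φ₁ sin φ₂ + cos φ₁ cos φ₂ cos Δλ = (0.8731)(-0.9046) + (0.4876)(0.4263)(0.7202) = -0.64013,
so c = arccos(-0.64013) = 2.26547 rad.
On the unit sphere the arc length equals the central angle: 2.2655.

2.2655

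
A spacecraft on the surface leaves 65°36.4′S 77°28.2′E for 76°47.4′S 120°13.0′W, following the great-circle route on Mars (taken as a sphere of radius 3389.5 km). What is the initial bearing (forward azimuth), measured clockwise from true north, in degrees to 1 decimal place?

173.4°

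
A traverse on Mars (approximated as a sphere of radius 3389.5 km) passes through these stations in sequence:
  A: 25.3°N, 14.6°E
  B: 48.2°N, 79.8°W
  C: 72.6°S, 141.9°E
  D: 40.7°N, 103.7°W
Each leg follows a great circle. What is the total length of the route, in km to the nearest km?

21253 km

Leg A→B: central angle 1.2950 rad, distance 4389.3 km.
Leg B→C: central angle 2.6064 rad, distance 8834.5 km.
Leg C→D: central angle 2.3687 rad, distance 8028.8 km.
Total: 4389.3 + 8834.5 + 8028.8 ≈ 21253 km.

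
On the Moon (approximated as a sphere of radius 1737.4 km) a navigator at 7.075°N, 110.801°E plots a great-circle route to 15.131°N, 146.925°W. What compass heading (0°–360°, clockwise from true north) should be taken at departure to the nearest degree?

73°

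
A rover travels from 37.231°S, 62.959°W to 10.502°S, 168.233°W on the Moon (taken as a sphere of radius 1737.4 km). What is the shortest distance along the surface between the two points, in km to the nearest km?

Let φ₁ = -0.6498 rad, φ₂ = -0.1833 rad, and Δλ = -1.8374 rad.
cos c = sin φ₁ sin φ₂ + cos φ₁ cos φ₂ cos Δλ = (-0.6050)(-0.1823) + (0.7962)(0.9832)(-0.2634) = -0.09596,
so c = arccos(-0.09596) = 1.66690 rad.
Distance = R·c = 1737.4 × 1.6669 ≈ 2896 km.

2896 km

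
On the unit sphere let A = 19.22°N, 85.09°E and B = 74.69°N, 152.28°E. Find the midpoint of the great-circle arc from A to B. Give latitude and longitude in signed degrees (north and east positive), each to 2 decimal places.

50.29°, 98.18°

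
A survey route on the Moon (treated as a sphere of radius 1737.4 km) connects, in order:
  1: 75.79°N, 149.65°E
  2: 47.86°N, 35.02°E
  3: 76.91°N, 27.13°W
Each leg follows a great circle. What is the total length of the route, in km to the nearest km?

Leg 1→2: central angle 0.8630 rad, distance 1499.3 km.
Leg 2→3: central angle 0.6547 rad, distance 1137.5 km.
Total: 1499.3 + 1137.5 ≈ 2637 km.

2637 km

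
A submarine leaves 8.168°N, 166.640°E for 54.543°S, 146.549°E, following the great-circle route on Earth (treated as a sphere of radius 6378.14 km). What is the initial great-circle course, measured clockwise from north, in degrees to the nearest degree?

With φ₁ = 0.1426, φ₂ = -0.9520, Δλ = -0.3507 rad, the forward-azimuth formula gives
θ = atan2( sin Δλ cos φ₂ , cos φ₁ sin φ₂ − sin φ₁ cos φ₂ cos Δλ ) = atan2(-0.1993, -0.8837) = -167.29°.
Adding 360° brings this into [0°, 360°): 193°.

193°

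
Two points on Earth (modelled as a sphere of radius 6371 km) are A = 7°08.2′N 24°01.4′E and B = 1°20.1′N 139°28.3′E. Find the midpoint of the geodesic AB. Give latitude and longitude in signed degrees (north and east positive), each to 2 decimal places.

7.90°, 82.09°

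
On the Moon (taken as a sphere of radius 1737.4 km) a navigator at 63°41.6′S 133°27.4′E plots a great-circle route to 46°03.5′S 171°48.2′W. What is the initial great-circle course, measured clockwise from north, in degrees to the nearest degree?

86°

Δλ = 54.740° = 0.9554 rad.
y = sin Δλ · cos φ₂ = (0.8165)(0.6939) = 0.5666
x = cos φ₁ sin φ₂ − sin φ₁ cos φ₂ cos Δλ = (0.4432)(-0.7200) − (-0.8964)(0.6939)(0.5773) = 0.0400
θ = atan2(y, x) = 85.96°, so the bearing is 86°.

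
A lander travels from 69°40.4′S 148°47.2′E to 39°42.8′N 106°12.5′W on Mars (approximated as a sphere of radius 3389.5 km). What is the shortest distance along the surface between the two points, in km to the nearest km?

7805 km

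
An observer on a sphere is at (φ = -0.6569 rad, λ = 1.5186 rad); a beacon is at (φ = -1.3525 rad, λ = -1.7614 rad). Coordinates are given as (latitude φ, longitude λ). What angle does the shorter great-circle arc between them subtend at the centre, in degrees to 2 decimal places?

64.77°

In radians: φ₁ = -0.6569, φ₂ = -1.3525, Δλ = 172.070° = 3.0032 rad.
cos c = sin φ₁ sin φ₂ + cos φ₁ cos φ₂ cos Δλ = (-0.6107)(-0.9763) + (0.7919)(0.2166)(-0.9904) = 0.42632,
so c = arccos(0.42632) = 1.13038 rad.
So the angular separation is 64.77°.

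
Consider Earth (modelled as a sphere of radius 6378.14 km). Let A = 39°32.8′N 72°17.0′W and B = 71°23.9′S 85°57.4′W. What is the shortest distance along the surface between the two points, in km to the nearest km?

12398 km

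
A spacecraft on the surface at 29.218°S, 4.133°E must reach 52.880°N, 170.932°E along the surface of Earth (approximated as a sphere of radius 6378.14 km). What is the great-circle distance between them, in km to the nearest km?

17190 km

Let φ₁ = -0.5100 rad, φ₂ = 0.9229 rad, and Δλ = 2.9112 rad.
cos c = sin φ₁ sin φ₂ + cos φ₁ cos φ₂ cos Δλ = (-0.4881)(0.7974) + (0.8728)(0.6035)(-0.9736) = -0.90201,
so c = arccos(-0.90201) = 2.69520 rad.
Distance = R·c = 6378.14 × 2.6952 ≈ 17190 km.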